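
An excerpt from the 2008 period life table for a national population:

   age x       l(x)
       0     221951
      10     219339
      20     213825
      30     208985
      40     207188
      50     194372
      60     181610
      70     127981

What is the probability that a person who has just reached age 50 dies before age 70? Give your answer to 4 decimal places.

0.3416

P(die before 70 | alive at 50) = 1 − l(70)/l(50) = 1 − 127981/194372 = (66391)/194372 = 0.341567.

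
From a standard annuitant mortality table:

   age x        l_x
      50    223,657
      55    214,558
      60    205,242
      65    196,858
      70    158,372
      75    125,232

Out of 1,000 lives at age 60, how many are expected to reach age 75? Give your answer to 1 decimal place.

The relevant probability is 125,232/205,242 = 0.610168.
Expected number = 1,000 × 0.610168 = 610.2.

610.2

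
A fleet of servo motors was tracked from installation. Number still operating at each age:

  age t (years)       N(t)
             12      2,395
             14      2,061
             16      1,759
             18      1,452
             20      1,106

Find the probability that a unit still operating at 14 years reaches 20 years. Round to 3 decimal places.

0.537

The conditional survival probability is N(20)/N(14) = 1,106/2,061 = 0.536633.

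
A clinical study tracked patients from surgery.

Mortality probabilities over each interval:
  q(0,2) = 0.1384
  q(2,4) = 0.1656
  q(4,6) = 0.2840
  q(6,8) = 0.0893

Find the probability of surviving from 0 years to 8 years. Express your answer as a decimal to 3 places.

The overall survival probability is (1 − 0.1384) × (1 − 0.1656) × (1 − 0.2840) × (1 − 0.0893).
= 0.8616 × 0.8344 × 0.7160 × 0.9107 = 0.468779.

0.469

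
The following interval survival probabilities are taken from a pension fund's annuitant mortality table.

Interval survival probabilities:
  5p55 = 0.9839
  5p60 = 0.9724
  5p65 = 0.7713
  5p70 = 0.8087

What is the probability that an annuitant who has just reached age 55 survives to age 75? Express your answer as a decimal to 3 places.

Chaining the interval survival probabilities: 0.9839 × 0.9724 × 0.7713 × 0.8087.
= 0.596770.

0.597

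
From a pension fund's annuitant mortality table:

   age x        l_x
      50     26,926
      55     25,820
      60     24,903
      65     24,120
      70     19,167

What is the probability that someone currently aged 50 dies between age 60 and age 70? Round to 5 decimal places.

0.21303

This is the probability of reaching 60 but not 70, conditional on being alive at 50: (l_60 − l_70) / l_50.
= (24,903 − 19,167) / 26,926 = 5,736 / 26,926 = 0.213028.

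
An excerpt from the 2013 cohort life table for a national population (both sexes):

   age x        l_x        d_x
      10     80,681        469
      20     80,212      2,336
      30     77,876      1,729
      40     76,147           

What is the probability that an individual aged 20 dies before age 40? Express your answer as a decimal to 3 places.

0.051

P(die before 40 | alive at 20) = 1 − l_40/l_20 = 1 − 76,147/80,212 = (4,065)/80,212 = 0.050678.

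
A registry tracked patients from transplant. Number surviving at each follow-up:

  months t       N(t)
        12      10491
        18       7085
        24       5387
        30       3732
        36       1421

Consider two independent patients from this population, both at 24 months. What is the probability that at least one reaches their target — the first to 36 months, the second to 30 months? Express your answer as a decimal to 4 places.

0.7738

p₁ = N(36)/N(24) = 1421/5387 = 0.263783; p₂ = N(30)/N(24) = 3732/5387 = 0.692779.
P(at least one) = 1 − (1−p₁)(1−p₂) = 1 − 0.736217 × 0.307221 = 0.773819.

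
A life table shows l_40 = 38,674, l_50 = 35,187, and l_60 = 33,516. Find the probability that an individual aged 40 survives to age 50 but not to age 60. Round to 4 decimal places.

We want 10|10q40 = (l_50 − l_60)/l_40.
This is the probability of reaching 50 but not 60, conditional on being alive at 40: (l_50 − l_60) / l_40.
= (35,187 − 33,516) / 38,674 = 1,671 / 38,674 = 0.043207.

0.0432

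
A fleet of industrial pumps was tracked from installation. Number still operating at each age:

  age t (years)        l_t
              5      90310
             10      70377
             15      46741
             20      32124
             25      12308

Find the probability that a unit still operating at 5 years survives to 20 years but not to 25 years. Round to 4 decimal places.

This is the probability of reaching 20 but not 25, conditional on being operational at 5: (l_20 − l_25) / l_5.
= (32124 − 12308) / 90310 = 19816 / 90310 = 0.219422.

0.2194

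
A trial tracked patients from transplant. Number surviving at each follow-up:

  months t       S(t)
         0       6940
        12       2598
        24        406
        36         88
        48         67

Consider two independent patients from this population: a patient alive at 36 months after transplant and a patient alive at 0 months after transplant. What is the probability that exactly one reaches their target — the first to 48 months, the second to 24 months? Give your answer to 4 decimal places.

0.7308

p₁ = S(48)/S(36) = 67/88 = 0.761364; p₂ = S(24)/S(0) = 406/6940 = 0.058501.
P(exactly one) = p₁(1−p₂) + (1−p₁)p₂ = 0.716823 + 0.013960 = 0.730784.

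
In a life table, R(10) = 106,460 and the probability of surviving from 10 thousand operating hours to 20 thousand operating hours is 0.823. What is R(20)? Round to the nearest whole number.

R(20) = R(10) × p = 106,460 × 0.823 = 87617.

87617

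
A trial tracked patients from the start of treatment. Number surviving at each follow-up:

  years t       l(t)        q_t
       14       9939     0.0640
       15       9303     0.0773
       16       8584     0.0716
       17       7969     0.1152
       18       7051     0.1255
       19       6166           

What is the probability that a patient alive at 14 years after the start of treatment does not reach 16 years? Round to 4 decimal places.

0.1363

P(die before 16 | alive at 14) = 1 − l(16)/l(14) = 1 − 8584/9939 = (1355)/9939 = 0.136332.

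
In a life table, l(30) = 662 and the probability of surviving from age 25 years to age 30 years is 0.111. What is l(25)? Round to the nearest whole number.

l(25) = l(30) / p = 662 / 0.111 = 5964.

5964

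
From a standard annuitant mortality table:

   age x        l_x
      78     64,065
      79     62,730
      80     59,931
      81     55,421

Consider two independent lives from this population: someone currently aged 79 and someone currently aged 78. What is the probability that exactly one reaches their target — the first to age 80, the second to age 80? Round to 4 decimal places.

0.1034

p₁ = l_80/l_79 = 59,931/62,730 = 0.955380; p₂ = l_80/l_78 = 59,931/64,065 = 0.935472.
P(exactly one) = p₁(1−p₂) + (1−p₁)p₂ = 0.061649 + 0.041741 = 0.103390.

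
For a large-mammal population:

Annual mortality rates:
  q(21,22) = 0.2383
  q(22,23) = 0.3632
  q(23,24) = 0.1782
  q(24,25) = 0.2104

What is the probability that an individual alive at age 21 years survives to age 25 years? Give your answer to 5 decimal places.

0.31475

P(survive 21→25) = (1 − 0.2383) × (1 − 0.3632) × (1 − 0.1782) × (1 − 0.2104).
= 0.7617 × 0.6368 × 0.8218 × 0.7896 = 0.314746.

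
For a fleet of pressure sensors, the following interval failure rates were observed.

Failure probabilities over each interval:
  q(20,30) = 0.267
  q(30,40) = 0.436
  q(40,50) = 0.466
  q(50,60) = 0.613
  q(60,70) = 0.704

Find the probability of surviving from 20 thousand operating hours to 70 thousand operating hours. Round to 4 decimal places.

0.0253

P(survive 20→70) = (1 − 0.267) × (1 − 0.436) × (1 − 0.466) × (1 − 0.613) × (1 − 0.704).
= 0.733 × 0.564 × 0.534 × 0.387 × 0.296 = 0.025289.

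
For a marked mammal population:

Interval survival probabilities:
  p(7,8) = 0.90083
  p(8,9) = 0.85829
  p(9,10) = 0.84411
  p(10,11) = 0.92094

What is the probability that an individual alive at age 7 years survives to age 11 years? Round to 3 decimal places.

0.601

Chaining the interval survival probabilities: 0.90083 × 0.85829 × 0.84411 × 0.92094.
= 0.601045.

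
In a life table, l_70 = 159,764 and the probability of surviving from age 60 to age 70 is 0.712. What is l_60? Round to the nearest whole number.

224388

l_60 = l_70 / p = 159,764 / 0.712 = 224388.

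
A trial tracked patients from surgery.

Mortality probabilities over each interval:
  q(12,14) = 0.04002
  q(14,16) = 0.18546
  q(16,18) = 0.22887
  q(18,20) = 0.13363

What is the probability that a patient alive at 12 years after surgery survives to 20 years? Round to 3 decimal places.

Chaining the interval survival probabilities: (1 − 0.04002) × (1 − 0.18546) × (1 − 0.22887) × (1 − 0.13363).
= 0.95998 × 0.81454 × 0.77113 × 0.86637 = 0.522403.

0.522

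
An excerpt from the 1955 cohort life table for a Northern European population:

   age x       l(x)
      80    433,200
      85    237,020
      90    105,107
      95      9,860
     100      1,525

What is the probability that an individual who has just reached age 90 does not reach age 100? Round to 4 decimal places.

0.9855

P(die before 100 | alive at 90) = 1 − l(100)/l(90) = 1 − 1,525/105,107 = (103,582)/105,107 = 0.985491.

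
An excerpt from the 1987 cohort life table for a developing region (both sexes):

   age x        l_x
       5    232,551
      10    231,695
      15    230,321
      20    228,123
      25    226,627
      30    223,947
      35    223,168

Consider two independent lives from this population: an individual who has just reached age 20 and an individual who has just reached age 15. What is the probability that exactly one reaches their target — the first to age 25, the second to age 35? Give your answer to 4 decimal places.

p₁ = l_25/l_20 = 226,627/228,123 = 0.993442; p₂ = l_35/l_15 = 223,168/230,321 = 0.968943.
P(exactly one) = p₁(1−p₂) + (1−p₁)p₂ = 0.030853 + 0.006354 = 0.037208.

0.0372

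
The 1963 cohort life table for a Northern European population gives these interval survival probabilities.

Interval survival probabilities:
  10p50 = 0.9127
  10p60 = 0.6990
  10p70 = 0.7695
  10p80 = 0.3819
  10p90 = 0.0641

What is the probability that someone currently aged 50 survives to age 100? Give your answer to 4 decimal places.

0.0120

The overall survival probability is 0.9127 × 0.6990 × 0.7695 × 0.3819 × 0.0641.
= 0.012018.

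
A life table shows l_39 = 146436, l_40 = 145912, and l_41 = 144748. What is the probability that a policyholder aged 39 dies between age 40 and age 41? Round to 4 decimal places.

0.0079

We want 1|1q39 = (l_40 − l_41)/l_39.
This is the probability of reaching 40 but not 41, conditional on being alive at 39: (l_40 − l_41) / l_39.
= (145912 − 144748) / 146436 = 1164 / 146436 = 0.007949.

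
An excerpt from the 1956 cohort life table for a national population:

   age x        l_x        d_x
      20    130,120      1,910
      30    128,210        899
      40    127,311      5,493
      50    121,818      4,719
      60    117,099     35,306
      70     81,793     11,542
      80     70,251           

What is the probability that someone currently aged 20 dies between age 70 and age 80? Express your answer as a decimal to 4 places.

This is the probability of reaching 70 but not 80, conditional on being alive at 20: (l_70 − l_80) / l_20.
= (81,793 − 70,251) / 130,120 = 11,542 / 130,120 = 0.088703.

0.0887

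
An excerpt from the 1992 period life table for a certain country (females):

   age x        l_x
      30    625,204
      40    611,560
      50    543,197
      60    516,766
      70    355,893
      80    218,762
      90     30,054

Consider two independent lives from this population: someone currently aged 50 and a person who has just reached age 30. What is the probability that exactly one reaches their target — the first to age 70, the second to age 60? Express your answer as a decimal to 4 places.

0.3986

p₁ = l_70/l_50 = 355,893/543,197 = 0.655182; p₂ = l_60/l_30 = 516,766/625,204 = 0.826556.
P(exactly one) = p₁(1−p₂) + (1−p₁)p₂ = 0.113637 + 0.285011 = 0.398649.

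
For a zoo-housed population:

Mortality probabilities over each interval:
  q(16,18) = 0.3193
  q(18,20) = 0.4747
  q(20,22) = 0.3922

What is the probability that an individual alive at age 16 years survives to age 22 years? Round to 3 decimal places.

0.217

The overall survival probability is (1 − 0.3193) × (1 − 0.4747) × (1 − 0.3922).
= 0.6807 × 0.5253 × 0.6078 = 0.217332.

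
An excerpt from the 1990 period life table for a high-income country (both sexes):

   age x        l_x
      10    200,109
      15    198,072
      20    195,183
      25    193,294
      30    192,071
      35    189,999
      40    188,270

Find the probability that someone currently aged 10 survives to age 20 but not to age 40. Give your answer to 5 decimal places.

We want 10|20q10 = (l_20 − l_40)/l_10.
This is the probability of reaching 20 but not 40, conditional on being alive at 10: (l_20 − l_40) / l_10.
= (195,183 − 188,270) / 200,109 = 6,913 / 200,109 = 0.034546.

0.03455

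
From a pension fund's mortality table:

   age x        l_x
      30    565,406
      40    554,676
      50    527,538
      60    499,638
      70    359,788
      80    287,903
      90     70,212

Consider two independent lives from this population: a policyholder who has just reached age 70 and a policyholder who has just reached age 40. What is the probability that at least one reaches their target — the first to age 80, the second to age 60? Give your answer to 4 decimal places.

p₁ = l_80/l_70 = 287,903/359,788 = 0.800202; p₂ = l_60/l_40 = 499,638/554,676 = 0.900775.
P(at least one) = 1 − (1−p₁)(1−p₂) = 1 − 0.199798 × 0.099225 = 0.980175.

0.9802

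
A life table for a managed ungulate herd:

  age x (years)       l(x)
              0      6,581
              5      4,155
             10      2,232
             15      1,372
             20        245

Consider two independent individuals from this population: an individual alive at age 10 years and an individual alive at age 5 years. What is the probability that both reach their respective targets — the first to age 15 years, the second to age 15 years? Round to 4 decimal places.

0.2030

p₁ = l(15)/l(10) = 1,372/2,232 = 0.614695; p₂ = l(15)/l(5) = 1,372/4,155 = 0.330205.
P(both) = p₁ × p₂ = 0.614695 × 0.330205 = 0.202975.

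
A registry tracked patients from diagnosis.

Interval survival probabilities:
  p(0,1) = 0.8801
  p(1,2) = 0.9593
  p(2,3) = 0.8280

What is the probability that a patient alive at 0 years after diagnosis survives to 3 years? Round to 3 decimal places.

0.699

Chaining the interval survival probabilities: 0.8801 × 0.9593 × 0.8280.
= 0.699064.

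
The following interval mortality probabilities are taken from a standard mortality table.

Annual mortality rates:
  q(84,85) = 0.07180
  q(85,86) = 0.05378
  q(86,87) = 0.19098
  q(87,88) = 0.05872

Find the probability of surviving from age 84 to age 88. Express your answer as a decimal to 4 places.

0.6688

Chaining the interval survival probabilities: (1 − 0.07180) × (1 − 0.05378) × (1 − 0.19098) × (1 − 0.05872).
= 0.92820 × 0.94622 × 0.80902 × 0.94128 = 0.668824.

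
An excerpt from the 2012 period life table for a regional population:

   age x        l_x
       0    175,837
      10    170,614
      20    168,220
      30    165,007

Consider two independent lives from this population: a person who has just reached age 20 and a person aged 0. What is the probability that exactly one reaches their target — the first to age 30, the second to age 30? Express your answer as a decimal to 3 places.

0.078

p₁ = l_30/l_20 = 165,007/168,220 = 0.980900; p₂ = l_30/l_0 = 165,007/175,837 = 0.938409.
P(exactly one) = p₁(1−p₂) + (1−p₁)p₂ = 0.060415 + 0.017924 = 0.078338.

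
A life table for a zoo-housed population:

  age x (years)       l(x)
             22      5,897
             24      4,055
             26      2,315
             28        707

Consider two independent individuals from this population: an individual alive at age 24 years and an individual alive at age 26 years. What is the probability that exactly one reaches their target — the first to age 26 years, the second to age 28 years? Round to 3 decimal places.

p₁ = l(26)/l(24) = 2,315/4,055 = 0.570900; p₂ = l(28)/l(26) = 707/2,315 = 0.305400.
P(exactly one) = p₁(1−p₂) + (1−p₁)p₂ = 0.396547 + 0.131047 = 0.527594.

0.528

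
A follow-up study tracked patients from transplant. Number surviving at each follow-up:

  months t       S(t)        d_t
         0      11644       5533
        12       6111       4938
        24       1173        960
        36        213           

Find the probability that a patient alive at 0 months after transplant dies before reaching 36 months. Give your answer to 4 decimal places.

0.9817

P(die before 36 | alive at 0) = 1 − S(36)/S(0) = 1 − 213/11644 = (11431)/11644 = 0.981707.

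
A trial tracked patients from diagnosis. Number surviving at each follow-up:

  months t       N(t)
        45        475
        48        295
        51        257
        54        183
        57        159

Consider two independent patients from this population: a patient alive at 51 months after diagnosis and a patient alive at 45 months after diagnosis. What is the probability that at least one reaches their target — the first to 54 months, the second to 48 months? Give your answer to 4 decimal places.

0.8909

p₁ = N(54)/N(51) = 183/257 = 0.712062; p₂ = N(48)/N(45) = 295/475 = 0.621053.
P(at least one) = 1 − (1−p₁)(1−p₂) = 1 − 0.287938 × 0.378947 = 0.890887.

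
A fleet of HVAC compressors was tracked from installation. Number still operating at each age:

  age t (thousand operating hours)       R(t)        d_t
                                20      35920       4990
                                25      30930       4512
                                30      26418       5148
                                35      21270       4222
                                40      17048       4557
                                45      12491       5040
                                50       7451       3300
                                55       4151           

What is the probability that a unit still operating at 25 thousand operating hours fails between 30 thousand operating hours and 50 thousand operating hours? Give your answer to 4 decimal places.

This is the probability of reaching 30 but not 50, conditional on being operational at 25: (R(30) − R(50)) / R(25).
= (26418 − 7451) / 30930 = 18967 / 30930 = 0.613223.

0.6132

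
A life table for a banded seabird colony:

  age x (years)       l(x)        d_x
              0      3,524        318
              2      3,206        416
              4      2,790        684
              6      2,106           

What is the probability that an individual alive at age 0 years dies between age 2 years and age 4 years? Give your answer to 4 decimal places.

0.1180

This is the probability of reaching 2 but not 4, conditional on being alive at 0: (l(2) − l(4)) / l(0).
= (3,206 − 2,790) / 3,524 = 416 / 3,524 = 0.118048.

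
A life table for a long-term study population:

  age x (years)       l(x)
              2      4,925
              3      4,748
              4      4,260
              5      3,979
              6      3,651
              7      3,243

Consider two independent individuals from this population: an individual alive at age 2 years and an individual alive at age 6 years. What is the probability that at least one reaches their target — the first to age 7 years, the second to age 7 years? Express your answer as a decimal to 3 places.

p₁ = l(7)/l(2) = 3,243/4,925 = 0.658477; p₂ = l(7)/l(6) = 3,243/3,651 = 0.888250.
P(at least one) = 1 − (1−p₁)(1−p₂) = 1 − 0.341523 × 0.111750 = 0.961835.

0.962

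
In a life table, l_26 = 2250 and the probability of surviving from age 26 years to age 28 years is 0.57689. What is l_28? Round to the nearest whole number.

l_28 = l_26 × p = 2250 × 0.57689 = 1298.

1298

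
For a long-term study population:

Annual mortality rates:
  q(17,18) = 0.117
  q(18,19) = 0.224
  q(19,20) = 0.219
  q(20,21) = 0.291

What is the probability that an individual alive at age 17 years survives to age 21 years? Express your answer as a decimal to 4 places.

0.3794

Survival from 17 to 21 is the product of surviving each interval: (1 − 0.117) × (1 − 0.224) × (1 − 0.219) × (1 − 0.291).
= 0.883 × 0.776 × 0.781 × 0.709 = 0.379420.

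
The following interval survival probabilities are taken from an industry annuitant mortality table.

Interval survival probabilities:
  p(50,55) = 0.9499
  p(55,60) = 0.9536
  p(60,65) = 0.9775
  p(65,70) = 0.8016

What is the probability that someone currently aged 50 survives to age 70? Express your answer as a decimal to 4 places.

0.7098

The overall survival probability is 0.9499 × 0.9536 × 0.9775 × 0.8016.
= 0.709772.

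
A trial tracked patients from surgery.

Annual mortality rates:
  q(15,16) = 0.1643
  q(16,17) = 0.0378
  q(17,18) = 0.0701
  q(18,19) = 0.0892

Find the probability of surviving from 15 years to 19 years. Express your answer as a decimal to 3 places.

Chaining the interval survival probabilities: (1 − 0.1643) × (1 − 0.0378) × (1 − 0.0701) × (1 − 0.0892).
= 0.8357 × 0.9622 × 0.9299 × 0.9108 = 0.681044.

0.681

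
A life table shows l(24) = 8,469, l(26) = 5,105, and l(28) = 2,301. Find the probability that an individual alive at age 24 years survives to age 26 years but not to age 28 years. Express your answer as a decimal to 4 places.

This is the probability of reaching 26 but not 28, conditional on being alive at 24: (l(26) − l(28)) / l(24).
= (5,105 − 2,301) / 8,469 = 2,804 / 8,469 = 0.331090.

0.3311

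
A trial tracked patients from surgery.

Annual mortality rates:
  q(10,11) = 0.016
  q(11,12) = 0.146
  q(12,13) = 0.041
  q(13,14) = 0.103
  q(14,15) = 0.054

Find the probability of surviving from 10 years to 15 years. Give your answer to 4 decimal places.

Survival from 10 to 15 is the product of surviving each interval: (1 − 0.016) × (1 − 0.146) × (1 − 0.041) × (1 − 0.103) × (1 − 0.054).
= 0.984 × 0.854 × 0.959 × 0.897 × 0.946 = 0.683841.

0.6838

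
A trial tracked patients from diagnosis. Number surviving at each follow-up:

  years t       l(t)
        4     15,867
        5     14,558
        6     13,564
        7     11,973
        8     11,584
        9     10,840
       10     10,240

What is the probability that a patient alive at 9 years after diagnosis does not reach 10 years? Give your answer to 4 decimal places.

P(die before 10 | alive at 9) = 1 − l(10)/l(9) = 1 − 10,240/10,840 = (600)/10,840 = 0.055351.

0.0554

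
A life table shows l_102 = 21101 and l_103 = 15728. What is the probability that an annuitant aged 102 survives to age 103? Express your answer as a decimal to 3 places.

We want 1p102 = l_103/l_102.
The conditional survival probability is l_103/l_102 = 15728/21101 = 0.745368.

0.745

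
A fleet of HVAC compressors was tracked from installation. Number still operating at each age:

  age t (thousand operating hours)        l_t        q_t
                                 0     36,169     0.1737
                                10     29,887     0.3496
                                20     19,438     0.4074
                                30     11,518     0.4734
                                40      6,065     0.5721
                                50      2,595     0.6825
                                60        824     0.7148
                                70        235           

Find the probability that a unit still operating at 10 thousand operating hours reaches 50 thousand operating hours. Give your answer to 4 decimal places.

The conditional survival probability is l_50/l_10 = 2,595/29,887 = 0.086827.

0.0868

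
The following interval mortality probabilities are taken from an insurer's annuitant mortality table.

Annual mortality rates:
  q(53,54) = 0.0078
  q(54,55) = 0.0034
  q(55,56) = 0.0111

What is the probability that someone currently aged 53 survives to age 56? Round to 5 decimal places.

0.97785

Chaining the interval survival probabilities: (1 − 0.0078) × (1 − 0.0034) × (1 − 0.0111).
= 0.9922 × 0.9966 × 0.9889 = 0.977851.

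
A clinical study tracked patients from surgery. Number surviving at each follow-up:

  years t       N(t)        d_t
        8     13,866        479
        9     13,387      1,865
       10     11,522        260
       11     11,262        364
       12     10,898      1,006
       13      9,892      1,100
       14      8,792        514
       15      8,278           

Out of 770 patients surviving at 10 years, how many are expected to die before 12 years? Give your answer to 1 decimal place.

41.7

The relevant probability is 1 − 10,898/11,522 = 0.054157.
Expected number = 770 × 0.054157 = 41.7.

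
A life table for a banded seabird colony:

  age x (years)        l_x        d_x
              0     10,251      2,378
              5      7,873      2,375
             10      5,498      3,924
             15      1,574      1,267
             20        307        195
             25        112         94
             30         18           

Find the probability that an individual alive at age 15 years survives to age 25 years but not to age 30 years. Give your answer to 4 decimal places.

This is the probability of reaching 25 but not 30, conditional on being alive at 15: (l_25 − l_30) / l_15.
= (112 − 18) / 1,574 = 94 / 1,574 = 0.059720.

0.0597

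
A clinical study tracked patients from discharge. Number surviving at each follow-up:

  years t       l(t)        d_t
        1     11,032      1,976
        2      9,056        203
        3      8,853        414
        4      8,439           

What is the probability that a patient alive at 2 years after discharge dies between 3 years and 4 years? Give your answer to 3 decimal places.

This is the probability of reaching 3 but not 4, conditional on being alive at 2: (l(3) − l(4)) / l(2).
= (8,853 − 8,439) / 9,056 = 414 / 9,056 = 0.045716.

0.046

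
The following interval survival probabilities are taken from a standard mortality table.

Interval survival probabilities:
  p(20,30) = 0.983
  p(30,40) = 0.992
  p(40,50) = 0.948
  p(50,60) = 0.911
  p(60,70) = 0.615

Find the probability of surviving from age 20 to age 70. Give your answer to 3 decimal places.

0.518

Chaining the interval survival probabilities: 0.983 × 0.992 × 0.948 × 0.911 × 0.615.
= 0.517925.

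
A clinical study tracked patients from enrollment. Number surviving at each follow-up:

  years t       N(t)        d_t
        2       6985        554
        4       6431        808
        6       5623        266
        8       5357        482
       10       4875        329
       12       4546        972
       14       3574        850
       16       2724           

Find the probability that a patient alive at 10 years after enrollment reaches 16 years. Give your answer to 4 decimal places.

The conditional survival probability is N(16)/N(10) = 2724/4875 = 0.558769.

0.5588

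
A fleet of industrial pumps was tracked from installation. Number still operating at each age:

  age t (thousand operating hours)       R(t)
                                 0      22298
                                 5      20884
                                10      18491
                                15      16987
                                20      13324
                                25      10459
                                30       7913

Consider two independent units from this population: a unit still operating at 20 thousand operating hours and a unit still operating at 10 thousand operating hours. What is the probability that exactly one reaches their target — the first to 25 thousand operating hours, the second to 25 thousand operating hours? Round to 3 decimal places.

0.463

p₁ = R(25)/R(20) = 10459/13324 = 0.784974; p₂ = R(25)/R(10) = 10459/18491 = 0.565627.
P(exactly one) = p₁(1−p₂) + (1−p₁)p₂ = 0.340972 + 0.121625 = 0.462596.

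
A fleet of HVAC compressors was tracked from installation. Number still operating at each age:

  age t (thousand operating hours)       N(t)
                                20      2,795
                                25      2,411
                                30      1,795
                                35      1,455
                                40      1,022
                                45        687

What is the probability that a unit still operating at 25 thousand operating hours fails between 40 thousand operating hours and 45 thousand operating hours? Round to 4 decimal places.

This is the probability of reaching 40 but not 45, conditional on being operational at 25: (N(40) − N(45)) / N(25).
= (1,022 − 687) / 2,411 = 335 / 2,411 = 0.138946.

0.1389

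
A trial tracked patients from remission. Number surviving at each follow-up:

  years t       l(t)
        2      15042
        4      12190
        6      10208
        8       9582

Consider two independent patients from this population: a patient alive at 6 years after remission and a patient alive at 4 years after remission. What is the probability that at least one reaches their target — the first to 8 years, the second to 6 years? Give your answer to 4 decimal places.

0.9900

p₁ = l(8)/l(6) = 9582/10208 = 0.938676; p₂ = l(6)/l(4) = 10208/12190 = 0.837408.
P(at least one) = 1 − (1−p₁)(1−p₂) = 1 − 0.061324 × 0.162592 = 0.990029.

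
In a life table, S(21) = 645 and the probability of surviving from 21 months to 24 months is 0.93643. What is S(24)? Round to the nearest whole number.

S(24) = S(21) × p = 645 × 0.93643 = 604.

604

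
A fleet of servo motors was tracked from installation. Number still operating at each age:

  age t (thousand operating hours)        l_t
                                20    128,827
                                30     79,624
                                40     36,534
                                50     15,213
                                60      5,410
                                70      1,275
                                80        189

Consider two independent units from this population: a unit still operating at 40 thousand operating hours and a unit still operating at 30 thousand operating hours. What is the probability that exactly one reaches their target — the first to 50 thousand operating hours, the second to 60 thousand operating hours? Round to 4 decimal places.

0.4278

p₁ = l_50/l_40 = 15,213/36,534 = 0.416407; p₂ = l_60/l_30 = 5,410/79,624 = 0.067944.
P(exactly one) = p₁(1−p₂) + (1−p₁)p₂ = 0.388115 + 0.039652 = 0.427766.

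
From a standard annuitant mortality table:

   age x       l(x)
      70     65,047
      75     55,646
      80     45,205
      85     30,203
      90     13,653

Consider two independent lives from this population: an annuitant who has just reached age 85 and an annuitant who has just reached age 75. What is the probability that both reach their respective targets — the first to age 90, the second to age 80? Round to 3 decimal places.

p₁ = l(90)/l(85) = 13,653/30,203 = 0.452041; p₂ = l(80)/l(75) = 45,205/55,646 = 0.812367.
P(both) = p₁ × p₂ = 0.452041 × 0.812367 = 0.367223.

0.367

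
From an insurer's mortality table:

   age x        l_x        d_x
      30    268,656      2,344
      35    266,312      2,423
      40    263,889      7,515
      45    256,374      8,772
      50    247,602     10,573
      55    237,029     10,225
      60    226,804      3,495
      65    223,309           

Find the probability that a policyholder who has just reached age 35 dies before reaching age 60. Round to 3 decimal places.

P(die before 60 | alive at 35) = 1 − l_60/l_35 = 1 − 226,804/266,312 = (39,508)/266,312 = 0.148352.

0.148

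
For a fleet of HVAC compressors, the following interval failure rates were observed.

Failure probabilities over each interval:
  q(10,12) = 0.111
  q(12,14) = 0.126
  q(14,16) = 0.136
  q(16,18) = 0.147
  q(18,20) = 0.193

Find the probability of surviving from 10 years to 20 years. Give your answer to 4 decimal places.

0.4621

The overall survival probability is (1 − 0.111) × (1 − 0.126) × (1 − 0.136) × (1 − 0.147) × (1 − 0.193).
= 0.889 × 0.874 × 0.864 × 0.853 × 0.807 = 0.462114.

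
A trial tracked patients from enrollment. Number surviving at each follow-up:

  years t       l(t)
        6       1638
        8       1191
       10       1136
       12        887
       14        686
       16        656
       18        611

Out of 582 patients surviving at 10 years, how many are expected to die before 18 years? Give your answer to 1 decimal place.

269.0

The relevant probability is 1 − 611/1136 = 0.462148.
Expected number = 582 × 0.462148 = 269.0.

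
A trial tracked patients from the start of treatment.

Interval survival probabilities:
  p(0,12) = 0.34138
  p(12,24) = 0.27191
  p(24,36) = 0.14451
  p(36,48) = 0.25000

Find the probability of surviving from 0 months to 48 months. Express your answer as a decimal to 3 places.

0.003

P(survive 0→48) = 0.34138 × 0.27191 × 0.14451 × 0.25000.
= 0.003354.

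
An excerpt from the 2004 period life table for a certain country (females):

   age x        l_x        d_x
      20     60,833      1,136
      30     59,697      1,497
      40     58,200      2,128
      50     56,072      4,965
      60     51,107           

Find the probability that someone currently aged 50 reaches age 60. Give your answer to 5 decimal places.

0.91145

We want 10p50 = l_60/l_50.
The conditional survival probability is l_60/l_50 = 51,107/56,072 = 0.911453.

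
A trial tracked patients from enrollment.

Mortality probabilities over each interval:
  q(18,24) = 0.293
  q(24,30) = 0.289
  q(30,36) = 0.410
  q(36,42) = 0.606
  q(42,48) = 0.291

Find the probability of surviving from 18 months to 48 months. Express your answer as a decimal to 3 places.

0.083

The overall survival probability is (1 − 0.293) × (1 − 0.289) × (1 − 0.410) × (1 − 0.606) × (1 − 0.291).
= 0.707 × 0.711 × 0.590 × 0.394 × 0.709 = 0.082848.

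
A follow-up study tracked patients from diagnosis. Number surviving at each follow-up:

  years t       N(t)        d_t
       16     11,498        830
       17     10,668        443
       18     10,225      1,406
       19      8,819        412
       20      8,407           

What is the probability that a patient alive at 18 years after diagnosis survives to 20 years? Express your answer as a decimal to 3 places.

The conditional survival probability is N(20)/N(18) = 8,407/10,225 = 0.822200.

0.822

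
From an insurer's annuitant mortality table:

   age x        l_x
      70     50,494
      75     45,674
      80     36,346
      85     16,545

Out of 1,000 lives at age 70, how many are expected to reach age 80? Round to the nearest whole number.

The relevant probability is 36,346/50,494 = 0.719808.
Expected number = 1,000 × 0.719808 = 720.

720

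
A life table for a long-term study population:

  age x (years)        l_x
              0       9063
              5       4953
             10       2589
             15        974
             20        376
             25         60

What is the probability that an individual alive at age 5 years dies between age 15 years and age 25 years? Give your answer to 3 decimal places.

0.185

This is the probability of reaching 15 but not 25, conditional on being alive at 5: (l_15 − l_25) / l_5.
= (974 − 60) / 4953 = 914 / 4953 = 0.184535.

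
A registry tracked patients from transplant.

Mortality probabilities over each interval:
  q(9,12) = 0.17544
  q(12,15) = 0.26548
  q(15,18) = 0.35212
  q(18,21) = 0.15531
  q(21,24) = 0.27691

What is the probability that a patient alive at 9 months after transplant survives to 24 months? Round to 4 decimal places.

0.2397

The overall survival probability is (1 − 0.17544) × (1 − 0.26548) × (1 − 0.35212) × (1 − 0.15531) × (1 − 0.27691).
= 0.82456 × 0.73452 × 0.64788 × 0.84469 × 0.72309 = 0.239668.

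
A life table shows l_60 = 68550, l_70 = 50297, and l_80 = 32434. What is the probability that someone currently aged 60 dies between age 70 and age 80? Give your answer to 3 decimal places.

We want 10|10q60 = (l_70 − l_80)/l_60.
This is the probability of reaching 70 but not 80, conditional on being alive at 60: (l_70 − l_80) / l_60.
= (50297 − 32434) / 68550 = 17863 / 68550 = 0.260584.

0.261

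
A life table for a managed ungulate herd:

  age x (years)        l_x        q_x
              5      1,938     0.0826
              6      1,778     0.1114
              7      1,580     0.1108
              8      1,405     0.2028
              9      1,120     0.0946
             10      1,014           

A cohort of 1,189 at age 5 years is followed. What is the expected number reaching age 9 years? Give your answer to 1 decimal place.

The relevant probability is 1,120/1,938 = 0.577915.
Expected number = 1,189 × 0.577915 = 687.1.

687.1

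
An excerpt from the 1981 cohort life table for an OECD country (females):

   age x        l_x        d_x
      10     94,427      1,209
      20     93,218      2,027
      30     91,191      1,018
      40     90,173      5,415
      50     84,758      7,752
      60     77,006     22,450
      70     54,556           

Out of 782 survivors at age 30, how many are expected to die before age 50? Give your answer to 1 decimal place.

55.2

The relevant probability is 1 − 84,758/91,191 = 0.070544.
Expected number = 782 × 0.070544 = 55.2.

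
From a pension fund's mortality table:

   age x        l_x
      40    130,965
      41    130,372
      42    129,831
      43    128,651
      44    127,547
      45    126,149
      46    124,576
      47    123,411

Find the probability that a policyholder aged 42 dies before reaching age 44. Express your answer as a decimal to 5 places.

0.01759

P(die before 44 | alive at 42) = 1 − l_44/l_42 = 1 − 127,547/129,831 = (2,284)/129,831 = 0.017592.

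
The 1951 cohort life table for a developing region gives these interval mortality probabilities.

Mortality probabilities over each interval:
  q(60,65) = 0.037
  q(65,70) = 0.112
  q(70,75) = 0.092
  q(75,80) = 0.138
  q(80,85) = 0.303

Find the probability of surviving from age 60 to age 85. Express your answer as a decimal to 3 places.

Chaining the interval survival probabilities: (1 − 0.037) × (1 − 0.112) × (1 − 0.092) × (1 − 0.138) × (1 − 0.303).
= 0.963 × 0.888 × 0.908 × 0.862 × 0.697 = 0.466514.

0.467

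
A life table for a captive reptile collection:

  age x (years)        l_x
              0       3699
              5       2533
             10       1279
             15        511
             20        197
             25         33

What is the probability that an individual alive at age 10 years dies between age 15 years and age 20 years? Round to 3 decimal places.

0.246

This is the probability of reaching 15 but not 20, conditional on being alive at 10: (l_15 − l_20) / l_10.
= (511 − 197) / 1279 = 314 / 1279 = 0.245504.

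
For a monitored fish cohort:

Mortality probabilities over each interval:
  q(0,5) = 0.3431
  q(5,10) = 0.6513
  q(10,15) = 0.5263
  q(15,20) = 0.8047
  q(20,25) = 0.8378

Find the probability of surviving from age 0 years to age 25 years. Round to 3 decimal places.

0.003

P(survive 0→25) = (1 − 0.3431) × (1 − 0.6513) × (1 − 0.5263) × (1 − 0.8047) × (1 − 0.8378).
= 0.6569 × 0.3487 × 0.4737 × 0.1953 × 0.1622 = 0.003437.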